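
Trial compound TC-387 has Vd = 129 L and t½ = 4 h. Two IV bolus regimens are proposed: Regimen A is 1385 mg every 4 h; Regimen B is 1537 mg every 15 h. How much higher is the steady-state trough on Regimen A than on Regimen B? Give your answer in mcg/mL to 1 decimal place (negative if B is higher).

9.8 mcg/mL

Regimen A: f = (1/2)^(4/4) ≈ 0.5000; Cmin,ss = (1385/129)·f/(1−f) ≈ 10.736 mcg/mL.
Regimen B: f = (1/2)^(15/4) ≈ 0.0743; Cmin,ss = (1537/129)·f/(1−f) ≈ 0.956 mcg/mL.
Difference ≈ 10.736 − 0.956 ≈ 9.780 mcg/mL.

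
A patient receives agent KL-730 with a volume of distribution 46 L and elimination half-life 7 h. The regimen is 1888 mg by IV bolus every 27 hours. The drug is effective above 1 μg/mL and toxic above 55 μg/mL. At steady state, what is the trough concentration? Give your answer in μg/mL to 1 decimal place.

Over one 27-h interval, 27/7 ≈ 3.8571 half-lives elapse, leaving f ≈ 0.0690 of each dose.
Each bolus raises the concentration by D/Vd = 1888/46 ≈ 41.043 μg/mL.
Steady-state trough Cmin,ss = C₀·f/(1−f) ≈ 41.043 × 0.0690/0.9310 ≈ 3.042 μg/mL.
Trough 3.0 μg/mL vs MEC 1 μg/mL: adequate.

3.0 μg/mL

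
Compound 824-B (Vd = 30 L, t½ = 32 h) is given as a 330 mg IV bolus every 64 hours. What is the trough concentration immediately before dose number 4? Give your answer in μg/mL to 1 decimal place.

3.6 μg/mL

f = (1/2)^(τ/t½) = (1/2)^(64/32) ≈ 0.2500.
C₀ = D/Vd = 330/30 ≈ 11.000 μg/mL.
Before the 4th dose, 3 doses have been given. Superposition: Cmin = C₀·(f + f² + … + f^3).
≈ 11.000 × (0.2500 + 0.0625 + 0.0156) ≈ 11.000 × 0.3281 ≈ 3.609 μg/mL.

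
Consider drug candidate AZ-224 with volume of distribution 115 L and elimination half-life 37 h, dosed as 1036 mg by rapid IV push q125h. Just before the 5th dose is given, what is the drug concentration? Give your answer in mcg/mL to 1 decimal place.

f = (1/2)^(τ/t½) = (1/2)^(125/37) ≈ 0.0962.
C₀ = D/Vd = 1036/115 ≈ 9.009 mcg/mL.
Before the 5th dose, 4 doses have been given. Superposition: Cmin = C₀·(f + f² + … + f^4).
≈ 9.009 × (0.0962 + 0.0093 + 0.0009 + 0.0001) ≈ 9.009 × 0.1065 ≈ 0.959 mcg/mL.

1.0 mcg/mL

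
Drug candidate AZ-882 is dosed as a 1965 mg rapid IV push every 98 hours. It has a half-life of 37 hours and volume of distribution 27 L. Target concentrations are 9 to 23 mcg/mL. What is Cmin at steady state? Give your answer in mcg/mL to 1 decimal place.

Over one 98-h interval, 98/37 ≈ 2.6486 half-lives elapse, leaving f ≈ 0.1595 of each dose.
Accumulation ratio R = 1/(1 − f) ≈ 1/0.8405 ≈ 1.1898.
Each bolus raises the concentration by D/Vd = 1965/27 ≈ 72.778 mcg/mL.
Steady-state peak Cmax,ss = C₀·R ≈ 72.778 × 1.1898 ≈ 86.591 mcg/mL.
Steady-state trough Cmin,ss = Cmax,ss·f ≈ 86.591 × 0.1595 ≈ 13.811 mcg/mL.
Trough 13.8 mcg/mL vs MEC 9 mcg/mL: adequate.

13.8 mcg/mL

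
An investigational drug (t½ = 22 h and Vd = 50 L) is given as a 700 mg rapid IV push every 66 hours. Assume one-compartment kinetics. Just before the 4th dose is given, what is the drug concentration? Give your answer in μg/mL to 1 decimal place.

2.0 μg/mL

f = (1/2)^(τ/t½) = (1/2)^(66/22) ≈ 0.1250.
C₀ = D/Vd = 700/50 ≈ 14.000 μg/mL.
Before the 4th dose, 3 doses have been given. Superposition: Cmin = C₀·(f + f² + … + f^3).
≈ 14.000 × (0.1250 + 0.0156 + 0.0020) ≈ 14.000 × 0.1426 ≈ 1.996 μg/mL.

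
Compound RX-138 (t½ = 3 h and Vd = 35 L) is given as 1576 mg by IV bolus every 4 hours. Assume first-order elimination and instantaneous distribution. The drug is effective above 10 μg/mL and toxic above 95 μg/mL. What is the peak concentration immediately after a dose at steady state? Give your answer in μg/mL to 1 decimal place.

τ/t½ = 4/3 ≈ 1.3333, so fraction remaining f = (1/2)^(4/3) ≈ 0.3969.
Accumulation ratio R = 1/(1 − f) ≈ 1/0.6031 ≈ 1.6581.
Single-dose peak C₀ = D/Vd = 1576/35 ≈ 45.029 μg/mL.
Cmax,ss = C₀/(1 − f) ≈ 45.029/0.6031 ≈ 74.663 μg/mL.
Peak 74.7 μg/mL vs MTC 95 μg/mL: below toxic threshold.

74.7 μg/mL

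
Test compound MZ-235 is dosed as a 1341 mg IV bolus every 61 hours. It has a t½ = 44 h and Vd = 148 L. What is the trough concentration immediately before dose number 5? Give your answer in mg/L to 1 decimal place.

f = (1/2)^(τ/t½) = (1/2)^(61/44) ≈ 0.3825.
C₀ = D/Vd = 1341/148 ≈ 9.061 mg/L.
Before the 5th dose, 4 doses have been given. Superposition: Cmin = C₀·(f + f² + … + f^4).
≈ 9.061 × (0.3825 + 0.1463 + 0.0560 + 0.0214) ≈ 9.061 × 0.6062 ≈ 5.493 mg/L.

5.5 mg/L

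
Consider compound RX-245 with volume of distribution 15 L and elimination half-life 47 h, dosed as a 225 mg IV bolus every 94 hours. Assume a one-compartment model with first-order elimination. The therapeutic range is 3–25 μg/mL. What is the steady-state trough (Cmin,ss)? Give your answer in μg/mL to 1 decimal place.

5.0 μg/mL

The dosing interval is 2 half-lives, so f = 2^(−2) = 0.25.
At steady state, R = 1/(1 − 0.25) = 4/3.
Single-dose peak C₀ = D/Vd = 225/15 = 15 μg/mL.
Steady-state peak Cmax,ss = C₀·R = 15 × 4/3 ≈ 20.000 μg/mL.
Steady-state trough Cmin,ss = Cmax,ss·f ≈ 20.000 × 0.25 ≈ 5.000 μg/mL.
Trough 5.0 μg/mL vs MEC 3 μg/mL: adequate.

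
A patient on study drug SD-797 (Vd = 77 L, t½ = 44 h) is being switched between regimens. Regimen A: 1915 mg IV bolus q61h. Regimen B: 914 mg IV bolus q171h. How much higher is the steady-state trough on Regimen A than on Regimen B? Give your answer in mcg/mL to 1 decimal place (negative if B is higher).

14.5 mcg/mL

Regimen A: f = (1/2)^(61/44) ≈ 0.3825; Cmin,ss = (1915/77)·f/(1−f) ≈ 15.405 mcg/mL.
Regimen B: f = (1/2)^(171/44) ≈ 0.0676; Cmin,ss = (914/77)·f/(1−f) ≈ 0.861 mcg/mL.
Difference ≈ 15.405 − 0.861 ≈ 14.544 mcg/mL.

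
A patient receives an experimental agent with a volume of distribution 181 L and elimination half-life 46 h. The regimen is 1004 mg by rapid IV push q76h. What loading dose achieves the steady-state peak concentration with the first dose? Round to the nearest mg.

f = (1/2)^(76/46) ≈ 0.318160; accumulation ratio R = 1/(1−f) ≈ 1.46662.
Loading dose to hit Cmax,ss on first dose: D_load = D_maint·R ≈ 1004 × 1.46662 ≈ 1472.49 mg.

1472 mg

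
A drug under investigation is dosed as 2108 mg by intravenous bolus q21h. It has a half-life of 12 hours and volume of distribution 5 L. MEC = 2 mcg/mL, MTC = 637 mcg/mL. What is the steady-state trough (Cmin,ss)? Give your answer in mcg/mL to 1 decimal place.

τ/t½ = 21/12 ≈ 1.75, so fraction remaining f = (1/2)^(21/12) ≈ 0.2973.
Accumulation ratio R = 1/(1 − f) ≈ 1/0.7027 ≈ 1.4231.
Each bolus raises the concentration by D/Vd = 2108/5 ≈ 421.600 mcg/mL.
Steady-state peak Cmax,ss = C₀·R ≈ 421.600 × 1.4231 ≈ 599.979 mcg/mL.
Steady-state trough Cmin,ss = Cmax,ss·f ≈ 599.979 × 0.2973 ≈ 178.374 mcg/mL.
Trough 178.4 mcg/mL vs MEC 2 mcg/mL: adequate.

178.4 mcg/mL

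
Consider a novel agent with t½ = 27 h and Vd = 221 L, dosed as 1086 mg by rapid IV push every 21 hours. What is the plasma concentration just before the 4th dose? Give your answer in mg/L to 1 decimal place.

5.5 mg/L

f = (1/2)^(τ/t½) = (1/2)^(21/27) ≈ 0.5833.
C₀ = D/Vd = 1086/221 ≈ 4.914 mg/L.
Before the 4th dose, 3 doses have been given. Superposition: Cmin = C₀·(f + f² + … + f^3).
≈ 4.914 × (0.5833 + 0.3402 + 0.1985) ≈ 4.914 × 1.1220 ≈ 5.514 mg/L.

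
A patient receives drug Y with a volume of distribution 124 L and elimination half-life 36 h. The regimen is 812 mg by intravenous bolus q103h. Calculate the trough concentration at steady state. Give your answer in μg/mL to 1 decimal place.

1.0 μg/mL

k = ln2/t½ = ln2/36 ≈ 0.019254 h⁻¹; fraction remaining f = e^(−kτ) = e^(−0.019254×103) ≈ 0.1376.
Accumulation ratio R = 1/(1 − f) ≈ 1/0.8624 ≈ 1.1596.
Single-dose peak C₀ = D/Vd = 812/124 ≈ 6.548 μg/mL.
Cmax,ss = C₀/(1 − f) ≈ 6.548/0.8624 ≈ 7.593 μg/mL.
Steady-state trough Cmin,ss = Cmax,ss·f ≈ 7.593 × 0.1376 ≈ 1.045 μg/mL.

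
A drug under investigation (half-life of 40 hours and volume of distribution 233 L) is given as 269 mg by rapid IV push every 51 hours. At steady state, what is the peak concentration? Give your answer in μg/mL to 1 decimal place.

2.0 μg/mL

τ/t½ = 51/40 ≈ 1.275, so fraction remaining f = (1/2)^(51/40) ≈ 0.4132.
Accumulation ratio R = 1/(1 − f) ≈ 1/0.5868 ≈ 1.7042.
Single-dose peak C₀ = D/Vd = 269/233 ≈ 1.155 μg/mL.
Cmax,ss = C₀/(1 − f) ≈ 1.155/0.5868 ≈ 1.968 μg/mL.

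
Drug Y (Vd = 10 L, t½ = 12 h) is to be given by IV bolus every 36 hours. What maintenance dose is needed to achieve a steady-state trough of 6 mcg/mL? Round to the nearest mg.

420 mg

τ/t½ = 36/12 ≈ 3, so f = (1/2)^(36/12) ≈ 0.125000.
Cmin,ss = (D/Vd)·f/(1−f), so D = Cmin,ss·Vd·(1−f)/f.
D = 6 × 10 × (1−f)/f ≈ 6 × 10 × 7.00000 ≈ 420.00 mg.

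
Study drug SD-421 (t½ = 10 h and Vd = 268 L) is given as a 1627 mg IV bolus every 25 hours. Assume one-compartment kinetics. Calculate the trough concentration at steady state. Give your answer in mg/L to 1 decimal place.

Over one 25-h interval, 25/10 ≈ 2.5 half-lives elapse, leaving f ≈ 0.1768 of each dose.
At steady state, accumulation factor R = 1/(1 − e^(−kτ)) ≈ 1.2148.
Each bolus raises the concentration by D/Vd = 1627/268 ≈ 6.071 mg/L.
Cmax,ss = C₀/(1 − f) ≈ 6.071/0.8232 ≈ 7.375 mg/L.
Steady-state trough Cmin,ss = Cmax,ss·f ≈ 7.375 × 0.1768 ≈ 1.304 mg/L.

1.3 mg/L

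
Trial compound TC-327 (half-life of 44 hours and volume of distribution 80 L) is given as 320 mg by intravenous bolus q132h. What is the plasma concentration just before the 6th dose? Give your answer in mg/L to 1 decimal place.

f = (1/2)^(τ/t½) = (1/2)^(132/44) ≈ 0.1250.
C₀ = D/Vd = 320/80 ≈ 4.000 mg/L.
Before the 6th dose, 5 doses have been given. Superposition: Cmin = C₀·(f + f² + … + f^5).
≈ 4.000 × (0.1250 + 0.0156 + 0.0020 + 0.0002 + 0.0000) ≈ 4.000 × 0.1428 ≈ 0.571 mg/L.

0.6 mg/L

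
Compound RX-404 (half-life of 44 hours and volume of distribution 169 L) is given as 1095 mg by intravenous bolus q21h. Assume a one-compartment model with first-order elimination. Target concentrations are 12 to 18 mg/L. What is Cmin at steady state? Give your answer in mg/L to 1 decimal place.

τ/t½ = 21/44 ≈ 0.47727, so fraction remaining f = (1/2)^(21/44) ≈ 0.7183.
At steady state, accumulation factor R = 1/(1 − e^(−kτ)) ≈ 3.5499.
Each bolus raises the concentration by D/Vd = 1095/169 ≈ 6.479 mg/L.
Steady-state peak Cmax,ss = C₀·R ≈ 6.479 × 3.5499 ≈ 23.000 mg/L.
One interval later, Cmin,ss = Cmax,ss·e^(−kτ) ≈ 23.000 × 0.7183 ≈ 16.521 mg/L.
Trough 16.5 mg/L vs MEC 12 mg/L: adequate.

16.5 mg/L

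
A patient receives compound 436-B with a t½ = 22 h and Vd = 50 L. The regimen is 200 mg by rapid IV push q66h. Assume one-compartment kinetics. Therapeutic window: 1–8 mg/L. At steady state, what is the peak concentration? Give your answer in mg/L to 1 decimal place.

τ = 66 h = 3 half-lives, so f = (1/2)^3 = 0.125.
Accumulation ratio R = 1/(1 − f) = 1/0.875 = 8/7.
Single-dose peak C₀ = D/Vd = 200/50 = 4 mg/L.
Steady-state peak Cmax,ss = C₀·R = 4 × 8/7 ≈ 4.571 mg/L.
Peak 4.6 mg/L vs MTC 8 mg/L: below toxic threshold.

4.6 mg/L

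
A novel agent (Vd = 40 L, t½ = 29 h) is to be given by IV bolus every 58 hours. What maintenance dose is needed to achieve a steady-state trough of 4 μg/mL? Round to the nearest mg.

τ/t½ = 58/29 ≈ 2, so f = (1/2)^(58/29) ≈ 0.250000.
Cmin,ss = (D/Vd)·f/(1−f), so D = Cmin,ss·Vd·(1−f)/f.
D = 4 × 40 × (1−f)/f ≈ 4 × 40 × 3.00000 ≈ 480.00 mg.

480 mg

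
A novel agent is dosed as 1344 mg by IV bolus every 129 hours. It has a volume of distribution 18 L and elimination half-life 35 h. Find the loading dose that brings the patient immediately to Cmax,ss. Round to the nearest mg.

f = (1/2)^(129/35) ≈ 0.077712; accumulation ratio R = 1/(1−f) ≈ 1.08426.
Loading dose to hit Cmax,ss on first dose: D_load = D_maint·R ≈ 1344 × 1.08426 ≈ 1457.25 mg.

1457 mg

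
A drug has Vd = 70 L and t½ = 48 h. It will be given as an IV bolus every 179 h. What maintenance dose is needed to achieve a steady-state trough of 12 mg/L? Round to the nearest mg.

10300 mg

τ/t½ = 179/48 ≈ 3.7292, so f = (1/2)^(179/48) ≈ 0.075407.
Cmin,ss = (D/Vd)·f/(1−f), so D = Cmin,ss·Vd·(1−f)/f.
D = 12 × 70 × (1−f)/f ≈ 12 × 70 × 12.26137 ≈ 10299.55 mg.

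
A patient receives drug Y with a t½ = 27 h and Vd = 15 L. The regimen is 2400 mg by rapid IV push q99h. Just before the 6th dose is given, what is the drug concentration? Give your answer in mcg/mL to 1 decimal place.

13.7 mcg/mL

f = (1/2)^(τ/t½) = (1/2)^(99/27) ≈ 0.0787.
C₀ = D/Vd = 2400/15 ≈ 160.000 mcg/mL.
Before the 6th dose, 5 doses have been given. Superposition: Cmin = C₀·(f + f² + … + f^5).
≈ 160.000 × (0.0787 + 0.0062 + 0.0005 + 0.0000 + 0.0000) ≈ 160.000 × 0.0854 ≈ 13.664 mcg/mL.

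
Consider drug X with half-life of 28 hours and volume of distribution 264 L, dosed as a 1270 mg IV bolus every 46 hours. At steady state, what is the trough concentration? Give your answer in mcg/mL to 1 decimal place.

k = ln2/t½ = ln2/28 ≈ 0.024755 h⁻¹; fraction remaining f = e^(−kτ) = e^(−0.024755×46) ≈ 0.3202.
Accumulation ratio R = 1/(1 − f) ≈ 1/0.6798 ≈ 1.4710.
Single-dose peak C₀ = D/Vd = 1270/264 ≈ 4.811 mcg/mL.
Steady-state peak Cmax,ss = C₀·R ≈ 4.811 × 1.4710 ≈ 7.077 mcg/mL.
Steady-state trough Cmin,ss = Cmax,ss·f ≈ 7.077 × 0.3202 ≈ 2.266 mcg/mL.

2.3 mcg/mL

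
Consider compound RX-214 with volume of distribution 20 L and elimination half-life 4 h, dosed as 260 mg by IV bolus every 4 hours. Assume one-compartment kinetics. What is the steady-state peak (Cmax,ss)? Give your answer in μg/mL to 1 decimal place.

26.0 μg/mL

τ = 4 h = 1 half-life, so f = (1/2)^1 = 0.5.
Accumulation ratio R = 1/(1 − f) = 1/0.5 = 2/1.
Single-dose peak C₀ = D/Vd = 260/20 = 13 μg/mL.
Steady-state peak Cmax,ss = C₀·R = 13 × 2/1 ≈ 26.000 μg/mL.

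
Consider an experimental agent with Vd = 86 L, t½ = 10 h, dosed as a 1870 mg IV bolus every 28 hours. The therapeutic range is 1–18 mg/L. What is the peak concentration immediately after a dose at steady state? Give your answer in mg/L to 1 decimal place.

25.4 mg/L

τ/t½ = 28/10 ≈ 2.8, so fraction remaining f = (1/2)^(28/10) ≈ 0.1436.
Accumulation ratio R = 1/(1 − f) ≈ 1/0.8564 ≈ 1.1677.
Single-dose peak C₀ = D/Vd = 1870/86 ≈ 21.744 mg/L.
Steady-state peak Cmax,ss = C₀·R ≈ 21.744 × 1.1677 ≈ 25.390 mg/L.
Peak 25.4 mg/L vs MTC 18 mg/L: exceeds toxic threshold.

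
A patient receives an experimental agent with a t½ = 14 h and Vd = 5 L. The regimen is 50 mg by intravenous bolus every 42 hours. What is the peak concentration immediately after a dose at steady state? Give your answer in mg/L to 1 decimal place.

The dosing interval is 3 half-lives, so f = 2^(−3) = 0.125.
Accumulation ratio R = 1/(1 − f) = 1/0.875 = 8/7.
Single-dose peak C₀ = D/Vd = 50/5 = 10 mg/L.
Steady-state peak Cmax,ss = C₀·R = 10 × 8/7 ≈ 11.429 mg/L.

11.4 mg/L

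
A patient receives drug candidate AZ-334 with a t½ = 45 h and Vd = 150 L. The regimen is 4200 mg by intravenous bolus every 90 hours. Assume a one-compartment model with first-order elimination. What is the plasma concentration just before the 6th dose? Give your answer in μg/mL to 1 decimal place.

f = (1/2)^(τ/t½) = (1/2)^(90/45) ≈ 0.2500.
C₀ = D/Vd = 4200/150 ≈ 28.000 μg/mL.
Before the 6th dose, 5 doses have been given. Superposition: Cmin = C₀·(f + f² + … + f^5).
≈ 28.000 × (0.2500 + 0.0625 + 0.0156 + 0.0039 + 0.0010) ≈ 28.000 × 0.3330 ≈ 9.324 μg/mL.

9.3 μg/mL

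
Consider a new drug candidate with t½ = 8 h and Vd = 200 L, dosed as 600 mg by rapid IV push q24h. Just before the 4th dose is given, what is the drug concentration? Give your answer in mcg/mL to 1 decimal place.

0.4 mcg/mL

f = (1/2)^(τ/t½) = (1/2)^(24/8) ≈ 0.1250.
C₀ = D/Vd = 600/200 ≈ 3.000 mcg/mL.
Before the 4th dose, 3 doses have been given. Superposition: Cmin = C₀·(f + f² + … + f^3).
≈ 3.000 × (0.1250 + 0.0156 + 0.0020) ≈ 3.000 × 0.1426 ≈ 0.428 mcg/mL.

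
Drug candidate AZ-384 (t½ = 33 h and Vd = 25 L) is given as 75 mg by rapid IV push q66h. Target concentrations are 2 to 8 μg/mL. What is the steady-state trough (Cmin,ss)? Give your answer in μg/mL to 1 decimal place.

1.0 μg/mL

The dosing interval is 2 half-lives, so f = 2^(−2) = 0.25.
Accumulation ratio R = 1/(1 − f) = 1/0.75 = 4/3.
Single-dose peak C₀ = D/Vd = 75/25 = 3 μg/mL.
Steady-state peak Cmax,ss = C₀·R = 3 × 4/3 ≈ 4.000 μg/mL.
Steady-state trough Cmin,ss = Cmax,ss·f ≈ 4.000 × 0.25 ≈ 1.000 μg/mL.
Trough 1.0 μg/mL vs MEC 2 μg/mL: subtherapeutic.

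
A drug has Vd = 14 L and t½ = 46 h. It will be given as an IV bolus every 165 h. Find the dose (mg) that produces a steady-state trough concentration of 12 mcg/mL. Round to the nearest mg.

τ/t½ = 165/46 ≈ 3.587, so f = (1/2)^(165/46) ≈ 0.083218.
Cmin,ss = (D/Vd)·f/(1−f), so D = Cmin,ss·Vd·(1−f)/f.
D = 12 × 14 × (1−f)/f ≈ 12 × 14 × 11.01663 ≈ 1850.79 mg.

1851 mg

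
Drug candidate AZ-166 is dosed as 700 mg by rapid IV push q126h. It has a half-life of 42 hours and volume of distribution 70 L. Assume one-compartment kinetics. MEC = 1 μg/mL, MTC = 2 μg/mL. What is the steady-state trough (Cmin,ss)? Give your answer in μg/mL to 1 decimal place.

1.4 μg/mL

The dosing interval is 3 half-lives, so f = 2^(−3) = 0.125.
Accumulation ratio R = 1/(1 − f) = 1/0.875 = 8/7.
Single-dose peak C₀ = D/Vd = 700/70 = 10 μg/mL.
Steady-state peak Cmax,ss = C₀·R = 10 × 8/7 ≈ 11.429 μg/mL.
Steady-state trough Cmin,ss = Cmax,ss·f ≈ 11.429 × 0.125 ≈ 1.429 μg/mL.
Trough 1.4 μg/mL vs MEC 1 μg/mL: adequate.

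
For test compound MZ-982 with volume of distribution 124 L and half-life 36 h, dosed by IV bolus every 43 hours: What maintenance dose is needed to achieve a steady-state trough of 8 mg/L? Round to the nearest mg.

τ/t½ = 43/36 ≈ 1.1944, so f = (1/2)^(43/36) ≈ 0.436955.
Cmin,ss = (D/Vd)·f/(1−f), so D = Cmin,ss·Vd·(1−f)/f.
D = 8 × 124 × (1−f)/f ≈ 8 × 124 × 1.28857 ≈ 1278.26 mg.

1278 mg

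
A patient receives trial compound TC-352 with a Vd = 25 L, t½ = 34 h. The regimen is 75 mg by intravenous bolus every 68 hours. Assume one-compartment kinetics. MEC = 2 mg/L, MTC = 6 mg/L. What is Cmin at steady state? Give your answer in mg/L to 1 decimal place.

τ = 68 h = 2 half-lives, so f = (1/2)^2 = 0.25.
Accumulation ratio R = 1/(1 − f) = 1/0.75 = 4/3.
Single-dose peak C₀ = D/Vd = 75/25 = 3 mg/L.
Steady-state peak Cmax,ss = C₀·R = 3 × 4/3 ≈ 4.000 mg/L.
Steady-state trough Cmin,ss = Cmax,ss·f ≈ 4.000 × 0.25 ≈ 1.000 mg/L.
Trough 1.0 mg/L vs MEC 2 mg/L: subtherapeutic.

1.0 mg/L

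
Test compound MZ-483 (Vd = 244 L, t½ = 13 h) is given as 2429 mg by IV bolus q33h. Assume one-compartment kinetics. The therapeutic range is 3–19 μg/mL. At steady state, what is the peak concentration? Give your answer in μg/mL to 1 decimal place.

12.0 μg/mL

Over one 33-h interval, 33/13 ≈ 2.5385 half-lives elapse, leaving f ≈ 0.1721 of each dose.
Accumulation ratio R = 1/(1 − f) ≈ 1/0.8279 ≈ 1.2079.
Each bolus raises the concentration by D/Vd = 2429/244 ≈ 9.955 μg/mL.
Cmax,ss = C₀/(1 − f) ≈ 9.955/0.8279 ≈ 12.024 μg/mL.
Peak 12.0 μg/mL vs MTC 19 μg/mL: below toxic threshold.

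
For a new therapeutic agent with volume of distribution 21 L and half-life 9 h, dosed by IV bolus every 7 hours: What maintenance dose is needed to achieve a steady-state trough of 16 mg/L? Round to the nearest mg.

240 mg

τ/t½ = 7/9 ≈ 0.77778, so f = (1/2)^(7/9) ≈ 0.583265.
Cmin,ss = (D/Vd)·f/(1−f), so D = Cmin,ss·Vd·(1−f)/f.
D = 16 × 21 × (1−f)/f ≈ 16 × 21 × 0.71449 ≈ 240.07 mg.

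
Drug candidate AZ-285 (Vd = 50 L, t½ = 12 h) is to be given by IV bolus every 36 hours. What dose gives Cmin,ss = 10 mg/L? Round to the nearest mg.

3500 mg

τ/t½ = 36/12 ≈ 3, so f = (1/2)^(36/12) ≈ 0.125000.
Cmin,ss = (D/Vd)·f/(1−f), so D = Cmin,ss·Vd·(1−f)/f.
D = 10 × 50 × (1−f)/f ≈ 10 × 50 × 7.00000 ≈ 3500.00 mg.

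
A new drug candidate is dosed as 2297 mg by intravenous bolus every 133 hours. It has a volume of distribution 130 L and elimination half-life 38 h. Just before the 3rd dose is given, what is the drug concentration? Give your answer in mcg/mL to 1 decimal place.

f = (1/2)^(τ/t½) = (1/2)^(133/38) ≈ 0.0884.
C₀ = D/Vd = 2297/130 ≈ 17.669 mcg/mL.
Before the 3rd dose, 2 doses have been given. Superposition: Cmin = C₀·(f + f²).
≈ 17.669 × (0.0884 + 0.0078) ≈ 17.669 × 0.0962 ≈ 1.700 mcg/mL.

1.7 mcg/mL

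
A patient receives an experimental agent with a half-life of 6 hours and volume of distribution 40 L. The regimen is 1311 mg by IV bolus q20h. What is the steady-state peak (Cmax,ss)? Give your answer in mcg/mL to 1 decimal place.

36.4 mcg/mL

k = ln2/t½ = ln2/6 ≈ 0.115525 h⁻¹; fraction remaining f = e^(−kτ) = e^(−0.115525×20) ≈ 0.0992.
Accumulation ratio R = 1/(1 − f) ≈ 1/0.9008 ≈ 1.1101.
Single-dose peak C₀ = D/Vd = 1311/40 ≈ 32.775 mcg/mL.
Steady-state peak Cmax,ss = C₀·R ≈ 32.775 × 1.1101 ≈ 36.384 mcg/mL.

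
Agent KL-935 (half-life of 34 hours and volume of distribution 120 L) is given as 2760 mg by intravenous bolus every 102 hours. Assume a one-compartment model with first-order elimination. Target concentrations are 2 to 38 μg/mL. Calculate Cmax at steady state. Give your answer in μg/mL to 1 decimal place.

26.3 μg/mL

τ = 102 h = 3 half-lives, so f = (1/2)^3 = 0.125.
Accumulation ratio R = 1/(1 − f) = 1/0.875 = 8/7.
Single-dose peak C₀ = D/Vd = 2760/120 = 23 μg/mL.
Steady-state peak Cmax,ss = C₀·R = 23 × 8/7 ≈ 26.286 μg/mL.
Peak 26.3 μg/mL vs MTC 38 μg/mL: below toxic threshold.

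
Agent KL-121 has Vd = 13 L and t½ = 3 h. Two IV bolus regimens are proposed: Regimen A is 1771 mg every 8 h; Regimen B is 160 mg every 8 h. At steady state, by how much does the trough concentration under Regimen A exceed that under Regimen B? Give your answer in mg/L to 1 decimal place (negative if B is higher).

23.2 mg/L

Regimen A: f = (1/2)^(8/3) ≈ 0.1575; Cmin,ss = (1771/13)·f/(1−f) ≈ 25.467 mg/L.
Regimen B: f = (1/2)^(8/3) ≈ 0.1575; Cmin,ss = (160/13)·f/(1−f) ≈ 2.301 mg/L.
Difference ≈ 25.467 − 2.301 ≈ 23.166 mg/L.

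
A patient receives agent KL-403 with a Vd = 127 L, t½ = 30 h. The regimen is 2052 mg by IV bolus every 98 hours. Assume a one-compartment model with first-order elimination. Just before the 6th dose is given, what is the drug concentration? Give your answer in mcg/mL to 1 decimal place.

1.9 mcg/mL

f = (1/2)^(τ/t½) = (1/2)^(98/30) ≈ 0.1039.
C₀ = D/Vd = 2052/127 ≈ 16.157 mcg/mL.
Before the 6th dose, 5 doses have been given. Superposition: Cmin = C₀·(f + f² + … + f^5).
≈ 16.157 × (0.1039 + 0.0108 + 0.0011 + 0.0001 + 0.0000) ≈ 16.157 × 0.1159 ≈ 1.873 mcg/mL.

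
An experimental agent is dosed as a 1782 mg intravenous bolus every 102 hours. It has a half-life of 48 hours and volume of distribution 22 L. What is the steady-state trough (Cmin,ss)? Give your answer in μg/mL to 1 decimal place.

τ/t½ = 102/48 ≈ 2.125, so fraction remaining f = (1/2)^(102/48) ≈ 0.2293.
Accumulation ratio R = 1/(1 − f) ≈ 1/0.7707 ≈ 1.2975.
Each bolus raises the concentration by D/Vd = 1782/22 ≈ 81.000 μg/mL.
Cmax,ss = C₀/(1 − f) ≈ 81.000/0.7707 ≈ 105.099 μg/mL.
Steady-state trough Cmin,ss = Cmax,ss·f ≈ 105.099 × 0.2293 ≈ 24.099 μg/mL.

24.1 μg/mL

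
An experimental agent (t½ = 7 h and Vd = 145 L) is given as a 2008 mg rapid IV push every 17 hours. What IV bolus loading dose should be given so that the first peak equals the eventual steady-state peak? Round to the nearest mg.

f = (1/2)^(17/7) ≈ 0.185749; accumulation ratio R = 1/(1−f) ≈ 1.22812.
Loading dose to hit Cmax,ss on first dose: D_load = D_maint·R ≈ 2008 × 1.22812 ≈ 2466.06 mg.

2466 mg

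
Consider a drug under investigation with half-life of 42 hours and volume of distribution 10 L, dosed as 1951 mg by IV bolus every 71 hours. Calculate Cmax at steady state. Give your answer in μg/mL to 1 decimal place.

282.7 μg/mL

Over one 71-h interval, 71/42 ≈ 1.6905 half-lives elapse, leaving f ≈ 0.3098 of each dose.
At steady state, accumulation factor R = 1/(1 − e^(−kτ)) ≈ 1.4489.
Single-dose peak C₀ = D/Vd = 1951/10 ≈ 195.100 μg/mL.
Steady-state peak Cmax,ss = C₀·R ≈ 195.100 × 1.4489 ≈ 282.680 μg/mL.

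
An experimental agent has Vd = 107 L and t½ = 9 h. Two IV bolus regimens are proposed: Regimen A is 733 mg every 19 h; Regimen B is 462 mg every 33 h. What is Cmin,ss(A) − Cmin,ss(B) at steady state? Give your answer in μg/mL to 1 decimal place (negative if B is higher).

Regimen A: f = (1/2)^(19/9) ≈ 0.2315; Cmin,ss = (733/107)·f/(1−f) ≈ 2.064 μg/mL.
Regimen B: f = (1/2)^(33/9) ≈ 0.0787; Cmin,ss = (462/107)·f/(1−f) ≈ 0.369 μg/mL.
Difference ≈ 2.064 − 0.369 ≈ 1.695 μg/mL.

1.7 μg/mL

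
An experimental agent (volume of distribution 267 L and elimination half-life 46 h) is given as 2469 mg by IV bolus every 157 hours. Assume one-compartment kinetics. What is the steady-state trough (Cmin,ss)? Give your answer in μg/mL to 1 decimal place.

τ/t½ = 157/46 ≈ 3.413, so fraction remaining f = (1/2)^(157/46) ≈ 0.0939.
Each bolus raises the concentration by D/Vd = 2469/267 ≈ 9.247 μg/mL.
Steady-state trough Cmin,ss = C₀·f/(1−f) ≈ 9.247 × 0.0939/0.9061 ≈ 0.958 μg/mL.

1.0 μg/mL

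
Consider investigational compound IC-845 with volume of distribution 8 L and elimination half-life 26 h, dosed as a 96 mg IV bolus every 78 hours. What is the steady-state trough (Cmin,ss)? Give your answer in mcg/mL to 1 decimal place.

The dosing interval is 3 half-lives, so f = 2^(−3) = 0.125.
Accumulation ratio R = 1/(1 − f) = 1/0.875 = 8/7.
Single-dose peak C₀ = D/Vd = 96/8 = 12 mcg/mL.
Steady-state peak Cmax,ss = C₀·R = 12 × 8/7 ≈ 13.714 mcg/mL.
Steady-state trough Cmin,ss = Cmax,ss·f ≈ 13.714 × 0.125 ≈ 1.714 mcg/mL.

1.7 mcg/mL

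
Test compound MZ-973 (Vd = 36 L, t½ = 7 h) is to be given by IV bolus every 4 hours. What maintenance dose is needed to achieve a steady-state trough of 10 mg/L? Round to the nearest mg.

τ/t½ = 4/7 ≈ 0.57143, so f = (1/2)^(4/7) ≈ 0.672950.
Cmin,ss = (D/Vd)·f/(1−f), so D = Cmin,ss·Vd·(1−f)/f.
D = 10 × 36 × (1−f)/f ≈ 10 × 36 × 0.48599 ≈ 174.96 mg.

175 mg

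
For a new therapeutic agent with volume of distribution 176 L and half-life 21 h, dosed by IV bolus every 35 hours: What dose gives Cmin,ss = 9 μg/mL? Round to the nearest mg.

3445 mg

τ/t½ = 35/21 ≈ 1.6667, so f = (1/2)^(35/21) ≈ 0.314980.
Cmin,ss = (D/Vd)·f/(1−f), so D = Cmin,ss·Vd·(1−f)/f.
D = 9 × 176 × (1−f)/f ≈ 9 × 176 × 2.17480 ≈ 3444.88 mg.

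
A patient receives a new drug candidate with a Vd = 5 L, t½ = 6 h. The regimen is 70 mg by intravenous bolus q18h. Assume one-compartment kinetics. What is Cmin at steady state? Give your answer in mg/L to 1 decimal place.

2.0 mg/L

The dosing interval is 3 half-lives, so f = 2^(−3) = 0.125.
At steady state, R = 1/(1 − 0.125) = 8/7.
Single-dose peak C₀ = D/Vd = 70/5 = 14 mg/L.
Steady-state peak Cmax,ss = C₀·R = 14 × 8/7 ≈ 16.000 mg/L.
Steady-state trough Cmin,ss = Cmax,ss·f ≈ 16.000 × 0.125 ≈ 2.000 mg/L.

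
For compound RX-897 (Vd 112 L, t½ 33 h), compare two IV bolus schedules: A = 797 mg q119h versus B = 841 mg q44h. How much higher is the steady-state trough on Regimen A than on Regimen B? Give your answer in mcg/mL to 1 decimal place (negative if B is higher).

Regimen A: f = (1/2)^(119/33) ≈ 0.0821; Cmin,ss = (797/112)·f/(1−f) ≈ 0.636 mcg/mL.
Regimen B: f = (1/2)^(44/33) ≈ 0.3969; Cmin,ss = (841/112)·f/(1−f) ≈ 4.942 mcg/mL.
Difference ≈ 0.636 − 4.942 ≈ -4.306 mcg/mL.

-4.3 mcg/mL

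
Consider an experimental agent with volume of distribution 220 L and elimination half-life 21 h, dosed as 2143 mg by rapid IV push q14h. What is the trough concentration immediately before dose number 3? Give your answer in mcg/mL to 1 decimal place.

10.0 mcg/mL

f = (1/2)^(τ/t½) = (1/2)^(14/21) ≈ 0.6300.
C₀ = D/Vd = 2143/220 ≈ 9.741 mcg/mL.
Before the 3rd dose, 2 doses have been given. Superposition: Cmin = C₀·(f + f²).
≈ 9.741 × (0.6300 + 0.3969) ≈ 9.741 × 1.0269 ≈ 10.003 mcg/mL.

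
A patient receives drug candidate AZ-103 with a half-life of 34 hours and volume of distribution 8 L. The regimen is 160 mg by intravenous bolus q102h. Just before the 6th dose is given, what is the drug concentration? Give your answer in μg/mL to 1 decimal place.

f = (1/2)^(τ/t½) = (1/2)^(102/34) ≈ 0.1250.
C₀ = D/Vd = 160/8 ≈ 20.000 μg/mL.
Before the 6th dose, 5 doses have been given. Superposition: Cmin = C₀·(f + f² + … + f^5).
≈ 20.000 × (0.1250 + 0.0156 + 0.0020 + 0.0002 + 0.0000) ≈ 20.000 × 0.1428 ≈ 2.856 μg/mL.

2.9 μg/mL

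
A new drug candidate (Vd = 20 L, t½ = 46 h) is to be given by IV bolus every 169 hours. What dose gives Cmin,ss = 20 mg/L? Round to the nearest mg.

τ/t½ = 169/46 ≈ 3.6739, so f = (1/2)^(169/46) ≈ 0.078351.
Cmin,ss = (D/Vd)·f/(1−f), so D = Cmin,ss·Vd·(1−f)/f.
D = 20 × 20 × (1−f)/f ≈ 20 × 20 × 11.76308 ≈ 4705.23 mg.

4705 mg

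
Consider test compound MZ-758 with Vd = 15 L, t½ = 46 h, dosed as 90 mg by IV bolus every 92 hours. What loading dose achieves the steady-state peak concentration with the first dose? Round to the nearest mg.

120 mg

f = (1/2)^(92/46) ≈ 0.250000; accumulation ratio R = 1/(1−f) ≈ 1.33333.
Loading dose to hit Cmax,ss on first dose: D_load = D_maint·R ≈ 90 × 1.33333 ≈ 120.00 mg.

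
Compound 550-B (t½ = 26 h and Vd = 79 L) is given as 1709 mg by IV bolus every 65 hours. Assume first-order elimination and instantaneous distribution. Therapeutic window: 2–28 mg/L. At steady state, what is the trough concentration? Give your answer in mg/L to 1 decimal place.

τ/t½ = 65/26 ≈ 2.5, so fraction remaining f = (1/2)^(65/26) ≈ 0.1768.
Each bolus raises the concentration by D/Vd = 1709/79 ≈ 21.633 mg/L.
Steady-state trough Cmin,ss = C₀·f/(1−f) ≈ 21.633 × 0.1768/0.8232 ≈ 4.646 mg/L.
Trough 4.6 mg/L vs MEC 2 mg/L: adequate.

4.6 mg/L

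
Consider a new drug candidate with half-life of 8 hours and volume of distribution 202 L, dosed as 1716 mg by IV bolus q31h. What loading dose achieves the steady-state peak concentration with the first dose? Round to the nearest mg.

1842 mg

f = (1/2)^(31/8) ≈ 0.068157; accumulation ratio R = 1/(1−f) ≈ 1.07314.
Loading dose to hit Cmax,ss on first dose: D_load = D_maint·R ≈ 1716 × 1.07314 ≈ 1841.51 mg.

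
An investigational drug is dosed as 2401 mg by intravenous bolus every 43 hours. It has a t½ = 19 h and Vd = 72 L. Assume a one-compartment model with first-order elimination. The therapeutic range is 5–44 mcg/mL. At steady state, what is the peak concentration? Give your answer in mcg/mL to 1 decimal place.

τ/t½ = 43/19 ≈ 2.2632, so fraction remaining f = (1/2)^(43/19) ≈ 0.2083.
At steady state, accumulation factor R = 1/(1 − e^(−kτ)) ≈ 1.2631.
Each bolus raises the concentration by D/Vd = 2401/72 ≈ 33.347 mcg/mL.
Steady-state peak Cmax,ss = C₀·R ≈ 33.347 × 1.2631 ≈ 42.121 mcg/mL.
Peak 42.1 mcg/mL vs MTC 44 mcg/mL: below toxic threshold.

42.1 mcg/mL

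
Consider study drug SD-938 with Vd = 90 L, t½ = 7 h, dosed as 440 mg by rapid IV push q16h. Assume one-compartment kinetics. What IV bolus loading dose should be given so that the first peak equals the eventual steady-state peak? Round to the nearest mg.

554 mg

f = (1/2)^(16/7) ≈ 0.205084; accumulation ratio R = 1/(1−f) ≈ 1.25799.
Loading dose to hit Cmax,ss on first dose: D_load = D_maint·R ≈ 440 × 1.25799 ≈ 553.52 mg.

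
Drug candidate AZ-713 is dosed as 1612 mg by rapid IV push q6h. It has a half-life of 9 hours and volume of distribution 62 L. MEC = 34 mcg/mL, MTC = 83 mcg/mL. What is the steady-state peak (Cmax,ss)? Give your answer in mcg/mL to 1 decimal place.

70.3 mcg/mL

τ/t½ = 6/9 ≈ 0.66667, so fraction remaining f = (1/2)^(6/9) ≈ 0.6300.
Accumulation ratio R = 1/(1 − f) ≈ 1/0.3700 ≈ 2.7027.
Each bolus raises the concentration by D/Vd = 1612/62 ≈ 26.000 mcg/mL.
Steady-state peak Cmax,ss = C₀·R ≈ 26.000 × 2.7027 ≈ 70.270 mcg/mL.
Peak 70.3 mcg/mL vs MTC 83 mcg/mL: below toxic threshold.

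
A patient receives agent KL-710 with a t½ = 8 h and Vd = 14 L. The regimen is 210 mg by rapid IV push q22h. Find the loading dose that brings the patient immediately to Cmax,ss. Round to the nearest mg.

247 mg

f = (1/2)^(22/8) ≈ 0.148651; accumulation ratio R = 1/(1−f) ≈ 1.17461.
Loading dose to hit Cmax,ss on first dose: D_load = D_maint·R ≈ 210 × 1.17461 ≈ 246.67 mg.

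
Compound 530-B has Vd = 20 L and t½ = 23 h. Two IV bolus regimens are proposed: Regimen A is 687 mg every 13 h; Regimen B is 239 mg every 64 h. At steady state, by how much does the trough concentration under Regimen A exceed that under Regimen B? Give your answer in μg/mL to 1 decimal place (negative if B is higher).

Regimen A: f = (1/2)^(13/23) ≈ 0.6759; Cmin,ss = (687/20)·f/(1−f) ≈ 71.636 μg/mL.
Regimen B: f = (1/2)^(64/23) ≈ 0.1453; Cmin,ss = (239/20)·f/(1−f) ≈ 2.032 μg/mL.
Difference ≈ 71.636 − 2.032 ≈ 69.604 μg/mL.

69.6 μg/mL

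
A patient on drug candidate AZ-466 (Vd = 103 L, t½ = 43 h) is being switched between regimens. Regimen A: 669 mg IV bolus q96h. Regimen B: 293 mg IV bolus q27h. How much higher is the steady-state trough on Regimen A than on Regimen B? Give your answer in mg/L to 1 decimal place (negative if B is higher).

-3.5 mg/L

Regimen A: f = (1/2)^(96/43) ≈ 0.2128; Cmin,ss = (669/103)·f/(1−f) ≈ 1.756 mg/L.
Regimen B: f = (1/2)^(27/43) ≈ 0.6471; Cmin,ss = (293/103)·f/(1−f) ≈ 5.216 mg/L.
Difference ≈ 1.756 − 5.216 ≈ -3.460 mg/L.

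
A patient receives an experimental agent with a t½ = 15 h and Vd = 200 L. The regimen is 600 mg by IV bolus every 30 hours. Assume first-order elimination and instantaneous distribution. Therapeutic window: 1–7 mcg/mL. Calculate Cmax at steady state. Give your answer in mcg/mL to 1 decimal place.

4.0 mcg/mL

τ = 30 h = 2 half-lives, so f = (1/2)^2 = 0.25.
At steady state, R = 1/(1 − 0.25) = 4/3.
Single-dose peak C₀ = D/Vd = 600/200 = 3 mcg/mL.
Steady-state peak Cmax,ss = C₀·R = 3 × 4/3 ≈ 4.000 mcg/mL.
Peak 4.0 mcg/mL vs MTC 7 mcg/mL: below toxic threshold.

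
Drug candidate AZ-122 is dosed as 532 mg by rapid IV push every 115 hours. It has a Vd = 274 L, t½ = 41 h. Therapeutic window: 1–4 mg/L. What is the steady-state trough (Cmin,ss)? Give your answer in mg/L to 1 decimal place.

Over one 115-h interval, 115/41 ≈ 2.8049 half-lives elapse, leaving f ≈ 0.1431 of each dose.
Each bolus raises the concentration by D/Vd = 532/274 ≈ 1.942 mg/L.
Steady-state trough Cmin,ss = C₀·f/(1−f) ≈ 1.942 × 0.1431/0.8569 ≈ 0.324 mg/L.
Trough 0.3 mg/L vs MEC 1 mg/L: subtherapeutic.

0.3 mg/L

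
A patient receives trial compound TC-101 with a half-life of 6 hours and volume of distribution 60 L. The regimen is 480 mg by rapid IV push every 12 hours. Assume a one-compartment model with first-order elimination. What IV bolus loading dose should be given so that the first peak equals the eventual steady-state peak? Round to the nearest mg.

f = (1/2)^(12/6) ≈ 0.250000; accumulation ratio R = 1/(1−f) ≈ 1.33333.
Loading dose to hit Cmax,ss on first dose: D_load = D_maint·R ≈ 480 × 1.33333 ≈ 640.00 mg.

640 mg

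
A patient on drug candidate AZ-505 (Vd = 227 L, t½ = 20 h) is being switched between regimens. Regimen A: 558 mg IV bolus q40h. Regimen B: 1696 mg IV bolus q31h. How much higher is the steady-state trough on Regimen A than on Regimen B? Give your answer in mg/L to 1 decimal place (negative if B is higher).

-3.1 mg/L

Regimen A: f = (1/2)^(40/20) ≈ 0.2500; Cmin,ss = (558/227)·f/(1−f) ≈ 0.819 mg/L.
Regimen B: f = (1/2)^(31/20) ≈ 0.3415; Cmin,ss = (1696/227)·f/(1−f) ≈ 3.875 mg/L.
Difference ≈ 0.819 − 3.875 ≈ -3.056 mg/L.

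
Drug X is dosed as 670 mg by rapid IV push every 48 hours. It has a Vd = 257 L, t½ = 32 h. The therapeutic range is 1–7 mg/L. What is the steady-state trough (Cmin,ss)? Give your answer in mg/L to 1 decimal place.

1.4 mg/L

Over one 48-h interval, 48/32 ≈ 1.5 half-lives elapse, leaving f ≈ 0.3536 of each dose.
Single-dose peak C₀ = D/Vd = 670/257 ≈ 2.607 mg/L.
Steady-state trough Cmin,ss = C₀·f/(1−f) ≈ 2.607 × 0.3536/0.6464 ≈ 1.426 mg/L.
Trough 1.4 mg/L vs MEC 1 mg/L: adequate.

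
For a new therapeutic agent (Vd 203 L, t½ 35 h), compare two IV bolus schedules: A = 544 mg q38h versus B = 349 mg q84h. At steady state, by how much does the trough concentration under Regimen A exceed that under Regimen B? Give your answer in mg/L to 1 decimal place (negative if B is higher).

2.0 mg/L

Regimen A: f = (1/2)^(38/35) ≈ 0.4712; Cmin,ss = (544/203)·f/(1−f) ≈ 2.388 mg/L.
Regimen B: f = (1/2)^(84/35) ≈ 0.1895; Cmin,ss = (349/203)·f/(1−f) ≈ 0.402 mg/L.
Difference ≈ 2.388 − 0.402 ≈ 1.986 mg/L.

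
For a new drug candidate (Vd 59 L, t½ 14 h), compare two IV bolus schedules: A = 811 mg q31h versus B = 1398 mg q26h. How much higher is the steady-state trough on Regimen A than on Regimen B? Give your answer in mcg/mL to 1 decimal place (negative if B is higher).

Regimen A: f = (1/2)^(31/14) ≈ 0.2155; Cmin,ss = (811/59)·f/(1−f) ≈ 3.776 mcg/mL.
Regimen B: f = (1/2)^(26/14) ≈ 0.2760; Cmin,ss = (1398/59)·f/(1−f) ≈ 9.033 mcg/mL.
Difference ≈ 3.776 − 9.033 ≈ -5.257 mcg/mL.

-5.3 mcg/mL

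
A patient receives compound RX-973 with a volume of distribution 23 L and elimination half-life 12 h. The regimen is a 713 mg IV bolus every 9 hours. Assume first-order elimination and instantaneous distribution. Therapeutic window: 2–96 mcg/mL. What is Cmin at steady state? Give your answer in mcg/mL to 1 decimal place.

45.5 mcg/mL

Over one 9-h interval, 9/12 ≈ 0.75 half-lives elapse, leaving f ≈ 0.5946 of each dose.
Each bolus raises the concentration by D/Vd = 713/23 ≈ 31.000 mcg/mL.
Steady-state trough Cmin,ss = C₀·f/(1−f) ≈ 31.000 × 0.5946/0.4054 ≈ 45.468 mcg/mL.
Trough 45.5 mcg/mL vs MEC 2 mcg/mL: adequate.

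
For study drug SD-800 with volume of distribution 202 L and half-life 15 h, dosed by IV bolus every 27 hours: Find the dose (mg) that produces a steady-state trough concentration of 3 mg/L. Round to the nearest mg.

τ/t½ = 27/15 ≈ 1.8, so f = (1/2)^(27/15) ≈ 0.287175.
Cmin,ss = (D/Vd)·f/(1−f), so D = Cmin,ss·Vd·(1−f)/f.
D = 3 × 202 × (1−f)/f ≈ 3 × 202 × 2.48220 ≈ 1504.21 mg.

1504 mg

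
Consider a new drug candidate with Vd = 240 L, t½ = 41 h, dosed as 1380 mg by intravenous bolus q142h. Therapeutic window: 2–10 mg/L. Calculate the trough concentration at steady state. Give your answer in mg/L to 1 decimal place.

0.6 mg/L

τ/t½ = 142/41 ≈ 3.4634, so fraction remaining f = (1/2)^(142/41) ≈ 0.0907.
Accumulation ratio R = 1/(1 − f) ≈ 1/0.9093 ≈ 1.0997.
Single-dose peak C₀ = D/Vd = 1380/240 ≈ 5.750 mg/L.
Cmax,ss = C₀/(1 − f) ≈ 5.750/0.9093 ≈ 6.324 mg/L.
One interval later, Cmin,ss = Cmax,ss·e^(−kτ) ≈ 6.324 × 0.0907 ≈ 0.574 mg/L.
Trough 0.6 mg/L vs MEC 2 mg/L: subtherapeutic.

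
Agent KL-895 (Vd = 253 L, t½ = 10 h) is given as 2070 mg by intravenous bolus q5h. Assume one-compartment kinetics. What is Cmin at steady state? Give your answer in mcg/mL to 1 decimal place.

τ/t½ = 5/10 ≈ 0.5, so fraction remaining f = (1/2)^(5/10) ≈ 0.7071.
At steady state, accumulation factor R = 1/(1 − e^(−kτ)) ≈ 3.4141.
Single-dose peak C₀ = D/Vd = 2070/253 ≈ 8.182 mcg/mL.
Cmax,ss = C₀/(1 − f) ≈ 8.182/0.2929 ≈ 27.934 mcg/mL.
One interval later, Cmin,ss = Cmax,ss·e^(−kτ) ≈ 27.934 × 0.7071 ≈ 19.752 mcg/mL.

19.8 mcg/mL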